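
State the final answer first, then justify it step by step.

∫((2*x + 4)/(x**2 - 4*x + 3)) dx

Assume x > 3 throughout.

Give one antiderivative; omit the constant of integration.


The answer is 5*log(x - 3) - 3*log(x - 1).
Step 1. Decompose ∫((2*x + 4)/(x**2 - 4*x + 3)) dx by partial fractions, (2*x + 4)/(x**2 - 4*x + 3) = -3/(x - 1) + 5/(x - 3): now ∫(5/(x - 3)) dx + ∫(-3/(x - 1)) dx.
Step 2. Evaluate the standard form [assuming x > 1]: now -3*log(x - 1) + ∫(5/(x - 3)) dx.
Step 3. Evaluate the standard form [assuming x > 3]: now 5*log(x - 3) - 3*log(x - 1).
Answer: 5*log(x - 3) - 3*log(x - 1).


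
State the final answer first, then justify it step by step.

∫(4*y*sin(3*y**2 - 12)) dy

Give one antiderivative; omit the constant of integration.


The answer is -2*cos(3*y**2 - 12)/3.
Step 1. Substitute u = y**2 - 4, turning ∫(4*y*sin(3*y**2 - 12)) dy into ∫(2*sin(3*u)) du: now ∫(2*sin(3*u)) du.
Step 2. Evaluate the standard form: now -2*cos(3*u)/3.
Step 3. Substitute back u = y**2 - 4: now -2*cos(3*y**2 - 12)/3.
Answer: -2*cos(3*y**2 - 12)/3.


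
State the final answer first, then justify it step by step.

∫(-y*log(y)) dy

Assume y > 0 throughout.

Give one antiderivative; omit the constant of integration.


The answer is -y**2*log(y)/2 + y**2/4.
Step 1. Integrate ∫(-y*log(y)) dy by parts with u = log(y), dv = (-y) dy, so v = -y**2/2 [assuming y > 0]: now -y**2*log(y)/2 + ∫(y/2) dy.
Step 2. Evaluate the standard form: now -y**2*log(y)/2 + y**2/4.
Answer: -y**2*log(y)/2 + y**2/4.


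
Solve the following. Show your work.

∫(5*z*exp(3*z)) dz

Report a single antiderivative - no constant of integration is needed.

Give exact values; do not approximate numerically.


Step 1. Integrate ∫(5*z*exp(3*z)) dz by parts with u = z, dv = (5*exp(3*z)) dz, so v = 5*exp(3*z)/3: now 5*z*exp(3*z)/3 + ∫(-5*exp(3*z)/3) dz.
Step 2. Evaluate the standard form: now 5*z*exp(3*z)/3 - 5*exp(3*z)/9.
Answer: 5*z*exp(3*z)/3 - 5*exp(3*z)/9.


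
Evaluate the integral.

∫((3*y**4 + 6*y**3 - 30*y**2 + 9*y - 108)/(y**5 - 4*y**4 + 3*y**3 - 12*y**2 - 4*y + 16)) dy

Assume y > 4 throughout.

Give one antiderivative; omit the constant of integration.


Answer: 2*log(y - 4) + 4*log(y - 1) - 3*log(y + 1) + 3*atan(y/2)/2.


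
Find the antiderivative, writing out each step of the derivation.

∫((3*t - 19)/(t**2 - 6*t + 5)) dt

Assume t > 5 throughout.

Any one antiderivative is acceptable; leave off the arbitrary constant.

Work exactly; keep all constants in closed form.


Step 1. Decompose ∫((3*t - 19)/(t**2 - 6*t + 5)) dt by partial fractions, (3*t - 19)/(t**2 - 6*t + 5) = 4/(t - 1) - 1/(t - 5): now ∫(-1/(t - 5)) dt + ∫(4/(t - 1)) dt.
Step 2. Evaluate the standard form [assuming t > 5]: now -log(t - 5) + ∫(4/(t - 1)) dt.
Step 3. Evaluate the standard form [assuming t > 1]: now -log(t - 5) + 4*log(t - 1).
Answer: -log(t - 5) + 4*log(t - 1).


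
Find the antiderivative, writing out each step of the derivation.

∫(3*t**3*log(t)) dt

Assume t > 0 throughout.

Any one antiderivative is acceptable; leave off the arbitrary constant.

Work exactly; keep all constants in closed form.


Step 1. Integrate ∫(3*t**3*log(t)) dt by parts with u = log(t), dv = (3*t**3) dt, so v = 3*t**4/4 [assuming t > 0]: now 3*t**4*log(t)/4 + ∫(-3*t**3/4) dt.
Step 2. Evaluate the standard form: now 3*t**4*log(t)/4 - 3*t**4/16.
Answer: 3*t**4*log(t)/4 - 3*t**4/16.


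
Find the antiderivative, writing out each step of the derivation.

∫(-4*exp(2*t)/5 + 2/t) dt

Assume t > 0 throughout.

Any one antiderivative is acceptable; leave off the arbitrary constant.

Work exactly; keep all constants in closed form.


Step 1. Rewrite: now ∫(2/t) dt + ∫(-4*exp(2*t)/5) dt.
Step 2. Evaluate the standard form [assuming t > 0]: now 2*log(t) + ∫(-4*exp(2*t)/5) dt.
Step 3. Evaluate the standard form: now -2*exp(2*t)/5 + 2*log(t).
Answer: -2*exp(2*t)/5 + 2*log(t).


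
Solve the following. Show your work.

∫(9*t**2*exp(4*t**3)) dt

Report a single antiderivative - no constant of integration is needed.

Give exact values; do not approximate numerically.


Step 1. Substitute u = t**3, turning ∫(9*t**2*exp(4*t**3)) dt into ∫(3*exp(4*u)) du: now ∫(3*exp(4*u)) du.
Step 2. Evaluate the standard form: now 3*exp(4*u)/4.
Step 3. Substitute back u = t**3: now 3*exp(4*t**3)/4.
Answer: 3*exp(4*t**3)/4.


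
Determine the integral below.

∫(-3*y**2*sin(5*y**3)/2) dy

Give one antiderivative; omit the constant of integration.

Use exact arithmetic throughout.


Answer: cos(5*y**3)/10.


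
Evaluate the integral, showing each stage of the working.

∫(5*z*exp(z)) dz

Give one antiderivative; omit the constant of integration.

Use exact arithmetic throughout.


Step 1. Integrate ∫(5*z*exp(z)) dz by parts with u = z, dv = (5*exp(z)) dz, so v = 5*exp(z): now 5*z*exp(z) + ∫(-5*exp(z)) dz.
Step 2. Evaluate the standard form: now 5*z*exp(z) - 5*exp(z).
Answer: 5*z*exp(z) - 5*exp(z).


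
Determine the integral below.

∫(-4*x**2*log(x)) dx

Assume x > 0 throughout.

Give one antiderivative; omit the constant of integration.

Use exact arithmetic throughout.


Answer: -4*x**3*log(x)/3 + 4*x**3/9.


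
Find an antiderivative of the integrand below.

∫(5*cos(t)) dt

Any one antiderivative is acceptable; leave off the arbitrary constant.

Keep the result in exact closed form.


Answer: 5*sin(t).


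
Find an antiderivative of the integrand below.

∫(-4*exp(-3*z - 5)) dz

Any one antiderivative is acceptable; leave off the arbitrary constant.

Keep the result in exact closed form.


Answer: 4*exp(-3*z - 5)/3.


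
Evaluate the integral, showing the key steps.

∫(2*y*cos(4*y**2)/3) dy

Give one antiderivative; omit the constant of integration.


Step 1. Substitute u = y**2, turning ∫(2*y*cos(4*y**2)/3) dy into ∫(cos(4*u)/3) du: now ∫(cos(4*u)/3) du.
Step 2. Evaluate the standard form: now sin(4*u)/12.
Step 3. Substitute back u = y**2: now sin(4*y**2)/12.
Answer: sin(4*y**2)/12.


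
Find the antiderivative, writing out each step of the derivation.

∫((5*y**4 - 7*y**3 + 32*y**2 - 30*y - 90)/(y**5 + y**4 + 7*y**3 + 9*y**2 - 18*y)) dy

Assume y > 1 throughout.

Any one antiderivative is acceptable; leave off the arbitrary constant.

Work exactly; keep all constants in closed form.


Step 1. Decompose ∫((5*y**4 - 7*y**3 + 32*y**2 - 30*y - 90)/(y**5 + y**4 + 7*y**3 + 9*y**2 - 18*y)) dy by partial fractions, (5*y**4 - 7*y**3 + 32*y**2 - 30*y - 90)/(y**5 + y**4 + 7*y**3 + 9*y**2 - 18*y) = -3/(y**2 + 9) + 3/(y + 2) - 3/(y - 1) + 5/y: now ∫(5/y) dy + ∫(-3/(y - 1)) dy + ∫(3/(y + 2)) dy + ∫(-3/(y**2 + 9)) dy.
Step 2. Evaluate the standard form [assuming y > 0]: now 5*log(y) + ∫(-3/(y - 1)) dy + ∫(3/(y + 2)) dy + ∫(-3/(y**2 + 9)) dy.
Step 3. Evaluate the standard form [assuming y > -2]: now 5*log(y) + 3*log(y + 2) + ∫(-3/(y - 1)) dy + ∫(-3/(y**2 + 9)) dy.
Step 4. Evaluate the standard form [assuming y > 1]: now 5*log(y) - 3*log(y - 1) + 3*log(y + 2) + ∫(-3/(y**2 + 9)) dy.
Step 5. Evaluate the standard form: now 5*log(y) - 3*log(y - 1) + 3*log(y + 2) - atan(y/3).
Answer: 5*log(y) - 3*log(y - 1) + 3*log(y + 2) - atan(y/3).


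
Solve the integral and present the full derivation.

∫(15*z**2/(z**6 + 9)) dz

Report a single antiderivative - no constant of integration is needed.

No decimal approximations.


Step 1. Substitute u = z**3, turning ∫(15*z**2/(z**6 + 9)) dz into ∫(5/(u**2 + 9)) du: now ∫(5/(u**2 + 9)) du.
Step 2. Evaluate the standard form: now 5*atan(u/3)/3.
Step 3. Substitute back u = z**3: now 5*atan(z**3/3)/3.
Answer: 5*atan(z**3/3)/3.


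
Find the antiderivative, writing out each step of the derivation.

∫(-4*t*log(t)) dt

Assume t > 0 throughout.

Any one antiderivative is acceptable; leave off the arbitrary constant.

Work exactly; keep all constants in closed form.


Step 1. Integrate ∫(-4*t*log(t)) dt by parts with u = log(t), dv = (-4*t) dt, so v = -2*t**2 [assuming t > 0]: now -2*t**2*log(t) + ∫(2*t) dt.
Step 2. Evaluate the standard form: now -2*t**2*log(t) + t**2.
Answer: -2*t**2*log(t) + t**2.


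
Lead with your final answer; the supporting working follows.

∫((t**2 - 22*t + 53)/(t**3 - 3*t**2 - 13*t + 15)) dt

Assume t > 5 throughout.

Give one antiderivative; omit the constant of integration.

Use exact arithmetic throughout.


The answer is -log(t - 5) - 2*log(t - 1) + 4*log(t + 3).
Step 1. Decompose ∫((t**2 - 22*t + 53)/(t**3 - 3*t**2 - 13*t + 15)) dt by partial fractions, (t**2 - 22*t + 53)/(t**3 - 3*t**2 - 13*t + 15) = 4/(t + 3) - 2/(t - 1) - 1/(t - 5): now ∫(-1/(t - 5)) dt + ∫(-2/(t - 1)) dt + ∫(4/(t + 3)) dt.
Step 2. Evaluate the standard form [assuming t > 1]: now -2*log(t - 1) + ∫(-1/(t - 5)) dt + ∫(4/(t + 3)) dt.
Step 3. Evaluate the standard form [assuming t > 5]: now -log(t - 5) - 2*log(t - 1) + ∫(4/(t + 3)) dt.
Step 4. Evaluate the standard form [assuming t > -3]: now -log(t - 5) - 2*log(t - 1) + 4*log(t + 3).
Answer: -log(t - 5) - 2*log(t - 1) + 4*log(t + 3).


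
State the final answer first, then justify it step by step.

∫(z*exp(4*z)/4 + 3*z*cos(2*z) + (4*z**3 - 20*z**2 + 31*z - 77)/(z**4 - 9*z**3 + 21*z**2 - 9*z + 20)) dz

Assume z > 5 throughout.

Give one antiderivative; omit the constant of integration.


The answer is z*exp(4*z)/16 + 3*z*sin(2*z)/2 - exp(4*z)/64 + 3*log(z - 5) + log(z - 4) + 3*cos(2*z)/4 - 3*atan(z).
Step 1. Rewrite: now ∫(z*exp(4*z)/4) dz + ∫(3*z*cos(2*z)) dz + ∫((4*z**3 - 20*z**2 + 31*z - 77)/(z**4 - 9*z**3 + 21*z**2 - 9*z + 20)) dz.
Step 2. Integrate ∫(z*exp(4*z)/4) dz by parts with u = z, dv = (exp(4*z)/4) dz, so v = exp(4*z)/16: now z*exp(4*z)/16 + ∫(3*z*cos(2*z)) dz + ∫((4*z**3 - 20*z**2 + 31*z - 77)/(z**4 - 9*z**3 + 21*z**2 - 9*z + 20)) dz + ∫(-exp(4*z)/16) dz.
Step 3. Evaluate the standard form: now z*exp(4*z)/16 - exp(4*z)/64 + ∫(3*z*cos(2*z)) dz + ∫((4*z**3 - 20*z**2 + 31*z - 77)/(z**4 - 9*z**3 + 21*z**2 - 9*z + 20)) dz.
Step 4. Decompose ∫((4*z**3 - 20*z**2 + 31*z - 77)/(z**4 - 9*z**3 + 21*z**2 - 9*z + 20)) dz by partial fractions, (4*z**3 - 20*z**2 + 31*z - 77)/(z**4 - 9*z**3 + 21*z**2 - 9*z + 20) = -3/(z**2 + 1) + 1/(z - 4) + 3/(z - 5): now z*exp(4*z)/16 - exp(4*z)/64 + ∫(3*z*cos(2*z)) dz + ∫(3/(z - 5)) dz + ∫(1/(z - 4)) dz + ∫(-3/(z**2 + 1)) dz.
Step 5. Evaluate the standard form [assuming z > 4]: now z*exp(4*z)/16 - exp(4*z)/64 + log(z - 4) + ∫(3*z*cos(2*z)) dz + ∫(3/(z - 5)) dz + ∫(-3/(z**2 + 1)) dz.
Step 6. Evaluate the standard form [assuming z > 5]: now z*exp(4*z)/16 - exp(4*z)/64 + 3*log(z - 5) + log(z - 4) + ∫(3*z*cos(2*z)) dz + ∫(-3/(z**2 + 1)) dz.
Step 7. Evaluate the standard form: now z*exp(4*z)/16 - exp(4*z)/64 + 3*log(z - 5) + log(z - 4) - 3*atan(z) + ∫(3*z*cos(2*z)) dz.
Step 8. Integrate ∫(3*z*cos(2*z)) dz by parts with u = z, dv = (3*cos(2*z)) dz, so v = 3*sin(2*z)/2: now z*exp(4*z)/16 + 3*z*sin(2*z)/2 - exp(4*z)/64 + 3*log(z - 5) + log(z - 4) - 3*atan(z) + ∫(-3*sin(2*z)/2) dz.
Step 9. Evaluate the standard form: now z*exp(4*z)/16 + 3*z*sin(2*z)/2 - exp(4*z)/64 + 3*log(z - 5) + log(z - 4) + 3*cos(2*z)/4 - 3*atan(z).
Answer: z*exp(4*z)/16 + 3*z*sin(2*z)/2 - exp(4*z)/64 + 3*log(z - 5) + log(z - 4) + 3*cos(2*z)/4 - 3*atan(z).


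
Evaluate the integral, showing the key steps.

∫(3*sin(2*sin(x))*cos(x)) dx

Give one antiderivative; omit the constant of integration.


Step 1. Substitute u = sin(x), turning ∫(3*sin(2*sin(x))*cos(x)) dx into ∫(3*sin(2*u)) du: now ∫(3*sin(2*u)) du.
Step 2. Evaluate the standard form: now -3*cos(2*u)/2.
Step 3. Substitute back u = sin(x): now -3*cos(2*sin(x))/2.
Answer: -3*cos(2*sin(x))/2.


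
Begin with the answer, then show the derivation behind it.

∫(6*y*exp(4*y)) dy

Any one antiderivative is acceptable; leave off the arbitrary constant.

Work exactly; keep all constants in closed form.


The answer is 3*y*exp(4*y)/2 - 3*exp(4*y)/8.
Step 1. Integrate ∫(6*y*exp(4*y)) dy by parts with u = y, dv = (6*exp(4*y)) dy, so v = 3*exp(4*y)/2: now 3*y*exp(4*y)/2 + ∫(-3*exp(4*y)/2) dy.
Step 2. Evaluate the standard form: now 3*y*exp(4*y)/2 - 3*exp(4*y)/8.
Answer: 3*y*exp(4*y)/2 - 3*exp(4*y)/8.


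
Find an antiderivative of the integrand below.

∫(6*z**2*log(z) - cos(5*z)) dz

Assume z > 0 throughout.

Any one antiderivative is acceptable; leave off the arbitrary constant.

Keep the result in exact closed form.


Answer: 2*z**3*log(z) - 2*z**3/3 - sin(5*z)/5.


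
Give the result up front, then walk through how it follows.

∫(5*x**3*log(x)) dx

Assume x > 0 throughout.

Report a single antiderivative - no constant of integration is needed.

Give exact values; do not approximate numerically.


The answer is 5*x**4*log(x)/4 - 5*x**4/16.
Step 1. Integrate ∫(5*x**3*log(x)) dx by parts with u = log(x), dv = (5*x**3) dx, so v = 5*x**4/4 [assuming x > 0]: now 5*x**4*log(x)/4 + ∫(-5*x**3/4) dx.
Step 2. Evaluate the standard form: now 5*x**4*log(x)/4 - 5*x**4/16.
Answer: 5*x**4*log(x)/4 - 5*x**4/16.


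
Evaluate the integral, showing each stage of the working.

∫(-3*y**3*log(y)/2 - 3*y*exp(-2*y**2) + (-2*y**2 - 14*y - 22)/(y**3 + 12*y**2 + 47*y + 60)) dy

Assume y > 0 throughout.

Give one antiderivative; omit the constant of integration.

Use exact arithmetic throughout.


Step 1. Rewrite: now ∫(-3*y*exp(-2*y**2)) dy + ∫(-3*y**3*log(y)/2) dy + ∫((-2*y**2 - 14*y - 22)/(y**3 + 12*y**2 + 47*y + 60)) dy.
Step 2. Decompose ∫((-2*y**2 - 14*y - 22)/(y**3 + 12*y**2 + 47*y + 60)) dy by partial fractions, (-2*y**2 - 14*y - 22)/(y**3 + 12*y**2 + 47*y + 60) = -1/(y + 5) - 2/(y + 4) + 1/(y + 3): now ∫(-3*y*exp(-2*y**2)) dy + ∫(-3*y**3*log(y)/2) dy + ∫(1/(y + 3)) dy + ∫(-2/(y + 4)) dy + ∫(-1/(y + 5)) dy.
Step 3. Evaluate the standard form [assuming y > -3]: now log(y + 3) + ∫(-3*y*exp(-2*y**2)) dy + ∫(-3*y**3*log(y)/2) dy + ∫(-2/(y + 4)) dy + ∫(-1/(y + 5)) dy.
Step 4. Evaluate the standard form [assuming y > -4]: now log(y + 3) - 2*log(y + 4) + ∫(-3*y*exp(-2*y**2)) dy + ∫(-3*y**3*log(y)/2) dy + ∫(-1/(y + 5)) dy.
Step 5. Evaluate the standard form [assuming y > -5]: now log(y + 3) - 2*log(y + 4) - log(y + 5) + ∫(-3*y*exp(-2*y**2)) dy + ∫(-3*y**3*log(y)/2) dy.
Step 6. Substitute u = y**2, turning ∫(-3*y*exp(-2*y**2)) dy into ∫(-3*exp(-2*u)/2) du: now log(y + 3) - 2*log(y + 4) - log(y + 5) + ∫(-3*y**3*log(y)/2) dy + ∫(-3*exp(-2*u)/2) du.
Step 7. Evaluate the standard form: now log(y + 3) - 2*log(y + 4) - log(y + 5) + ∫(-3*y**3*log(y)/2) dy + 3*exp(-2*u)/4.
Step 8. Substitute back u = y**2: now log(y + 3) - 2*log(y + 4) - log(y + 5) + ∫(-3*y**3*log(y)/2) dy + 3*exp(-2*y**2)/4.
Step 9. Integrate ∫(-3*y**3*log(y)/2) dy by parts with u = log(y), dv = (-3*y**3/2) dy, so v = -3*y**4/8 [assuming y > 0]: now -3*y**4*log(y)/8 + log(y + 3) - 2*log(y + 4) - log(y + 5) + ∫(3*y**3/8) dy + 3*exp(-2*y**2)/4.
Step 10. Evaluate the standard form: now -3*y**4*log(y)/8 + 3*y**4/32 + log(y + 3) - 2*log(y + 4) - log(y + 5) + 3*exp(-2*y**2)/4.
Answer: -3*y**4*log(y)/8 + 3*y**4/32 + log(y + 3) - 2*log(y + 4) - log(y + 5) + 3*exp(-2*y**2)/4.


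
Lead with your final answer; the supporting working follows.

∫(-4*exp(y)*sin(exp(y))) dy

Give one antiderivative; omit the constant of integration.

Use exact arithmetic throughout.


The answer is 4*cos(exp(y)).
Step 1. Substitute u = exp(y), turning ∫(-4*exp(y)*sin(exp(y))) dy into ∫(-4*sin(u)) du: now ∫(-4*sin(u)) du.
Step 2. Evaluate the standard form: now 4*cos(u).
Step 3. Substitute back u = exp(y): now 4*cos(exp(y)).
Answer: 4*cos(exp(y)).


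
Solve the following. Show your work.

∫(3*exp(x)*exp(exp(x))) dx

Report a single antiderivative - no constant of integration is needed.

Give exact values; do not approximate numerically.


Step 1. Substitute u = exp(x), turning ∫(3*exp(x)*exp(exp(x))) dx into ∫(3*exp(u)) du: now ∫(3*exp(u)) du.
Step 2. Evaluate the standard form: now 3*exp(u).
Step 3. Substitute back u = exp(x): now 3*exp(exp(x)).
Answer: 3*exp(exp(x)).


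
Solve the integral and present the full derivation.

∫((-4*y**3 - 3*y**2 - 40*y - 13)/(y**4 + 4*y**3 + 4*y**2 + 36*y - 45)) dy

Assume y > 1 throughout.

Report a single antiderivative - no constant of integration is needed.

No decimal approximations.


Step 1. Decompose ∫((-4*y**3 - 3*y**2 - 40*y - 13)/(y**4 + 4*y**3 + 4*y**2 + 36*y - 45)) dy by partial fractions, (-4*y**3 - 3*y**2 - 40*y - 13)/(y**4 + 4*y**3 + 4*y**2 + 36*y - 45) = -1/(y**2 + 9) - 3/(y + 5) - 1/(y - 1): now ∫(-1/(y - 1)) dy + ∫(-3/(y + 5)) dy + ∫(-1/(y**2 + 9)) dy.
Step 2. Evaluate the standard form [assuming y > 1]: now -log(y - 1) + ∫(-3/(y + 5)) dy + ∫(-1/(y**2 + 9)) dy.
Step 3. Evaluate the standard form [assuming y > -5]: now -log(y - 1) - 3*log(y + 5) + ∫(-1/(y**2 + 9)) dy.
Step 4. Evaluate the standard form: now -log(y - 1) - 3*log(y + 5) - atan(y/3)/3.
Answer: -log(y - 1) - 3*log(y + 5) - atan(y/3)/3.


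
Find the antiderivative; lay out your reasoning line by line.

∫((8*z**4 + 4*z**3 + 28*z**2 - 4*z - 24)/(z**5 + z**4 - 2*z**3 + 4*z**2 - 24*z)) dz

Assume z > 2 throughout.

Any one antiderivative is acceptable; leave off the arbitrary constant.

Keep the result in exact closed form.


Step 1. Decompose ∫((8*z**4 + 4*z**3 + 28*z**2 - 4*z - 24)/(z**5 + z**4 - 2*z**3 + 4*z**2 - 24*z)) dz by partial fractions, (8*z**4 + 4*z**3 + 28*z**2 - 4*z - 24)/(z**5 + z**4 - 2*z**3 + 4*z**2 - 24*z) = 2/(z**2 + 4) + 4/(z + 3) + 3/(z - 2) + 1/z: now ∫(1/z) dz + ∫(3/(z - 2)) dz + ∫(4/(z + 3)) dz + ∫(2/(z**2 + 4)) dz.
Step 2. Evaluate the standard form [assuming z > 0]: now log(z) + ∫(3/(z - 2)) dz + ∫(4/(z + 3)) dz + ∫(2/(z**2 + 4)) dz.
Step 3. Evaluate the standard form [assuming z > -3]: now log(z) + 4*log(z + 3) + ∫(3/(z - 2)) dz + ∫(2/(z**2 + 4)) dz.
Step 4. Evaluate the standard form [assuming z > 2]: now log(z) + 3*log(z - 2) + 4*log(z + 3) + ∫(2/(z**2 + 4)) dz.
Step 5. Evaluate the standard form: now log(z) + 3*log(z - 2) + 4*log(z + 3) + atan(z/2).
Answer: log(z) + 3*log(z - 2) + 4*log(z + 3) + atan(z/2).


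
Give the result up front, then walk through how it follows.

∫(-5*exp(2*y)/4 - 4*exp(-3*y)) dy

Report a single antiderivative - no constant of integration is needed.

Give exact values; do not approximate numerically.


The answer is -5*exp(2*y)/8 + 4*exp(-3*y)/3.
Step 1. Rewrite: now ∫(-4*exp(-3*y)) dy + ∫(-5*exp(2*y)/4) dy.
Step 2. Evaluate the standard form: now ∫(-5*exp(2*y)/4) dy + 4*exp(-3*y)/3.
Step 3. Evaluate the standard form: now -5*exp(2*y)/8 + 4*exp(-3*y)/3.
Answer: -5*exp(2*y)/8 + 4*exp(-3*y)/3.


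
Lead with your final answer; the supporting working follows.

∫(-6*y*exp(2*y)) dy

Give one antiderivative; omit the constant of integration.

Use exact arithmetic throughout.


The answer is -3*y*exp(2*y) + 3*exp(2*y)/2.
Step 1. Integrate ∫(-6*y*exp(2*y)) dy by parts with u = y, dv = (-6*exp(2*y)) dy, so v = -3*exp(2*y): now -3*y*exp(2*y) + ∫(3*exp(2*y)) dy.
Step 2. Evaluate the standard form: now -3*y*exp(2*y) + 3*exp(2*y)/2.
Answer: -3*y*exp(2*y) + 3*exp(2*y)/2.


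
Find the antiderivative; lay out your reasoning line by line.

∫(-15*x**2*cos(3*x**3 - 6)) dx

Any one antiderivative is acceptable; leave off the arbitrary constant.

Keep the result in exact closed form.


Step 1. Substitute u = x**3 - 2, turning ∫(-15*x**2*cos(3*x**3 - 6)) dx into ∫(-5*cos(3*u)) du: now ∫(-5*cos(3*u)) du.
Step 2. Evaluate the standard form: now -5*sin(3*u)/3.
Step 3. Substitute back u = x**3 - 2: now -5*sin(3*x**3 - 6)/3.
Answer: -5*sin(3*x**3 - 6)/3.


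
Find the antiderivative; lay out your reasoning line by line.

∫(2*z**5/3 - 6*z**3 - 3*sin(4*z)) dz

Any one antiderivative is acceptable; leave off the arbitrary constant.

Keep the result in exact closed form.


Step 1. Rewrite: now ∫(-6*z**3) dz + ∫(2*z**5/3) dz + ∫(-3*sin(4*z)) dz.
Step 2. Evaluate the standard form: now -3*z**4/2 + ∫(2*z**5/3) dz + ∫(-3*sin(4*z)) dz.
Step 3. Evaluate the standard form: now -3*z**4/2 + 3*cos(4*z)/4 + ∫(2*z**5/3) dz.
Step 4. Evaluate the standard form: now z**6/9 - 3*z**4/2 + 3*cos(4*z)/4.
Answer: z**6/9 - 3*z**4/2 + 3*cos(4*z)/4.


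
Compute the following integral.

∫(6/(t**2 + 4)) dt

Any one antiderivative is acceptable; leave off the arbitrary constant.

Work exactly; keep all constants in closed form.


Answer: 3*atan(t/2).


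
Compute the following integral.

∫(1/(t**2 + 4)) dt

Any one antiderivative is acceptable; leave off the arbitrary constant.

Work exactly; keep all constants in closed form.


Answer: atan(t/2)/2.


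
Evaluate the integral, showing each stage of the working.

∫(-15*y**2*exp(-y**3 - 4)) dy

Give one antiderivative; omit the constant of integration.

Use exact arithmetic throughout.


Step 1. Substitute u = y**3 + 4, turning ∫(-15*y**2*exp(-y**3 - 4)) dy into ∫(-5*exp(-u)) du: now ∫(-5*exp(-u)) du.
Step 2. Evaluate the standard form: now 5*exp(-u).
Step 3. Substitute back u = y**3 + 4: now 5*exp(-y**3 - 4).
Answer: 5*exp(-y**3 - 4).


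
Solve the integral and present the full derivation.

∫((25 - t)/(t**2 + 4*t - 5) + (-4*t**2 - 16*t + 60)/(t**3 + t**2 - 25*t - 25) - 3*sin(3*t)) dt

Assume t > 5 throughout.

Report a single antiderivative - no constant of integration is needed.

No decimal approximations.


Step 1. Rewrite: now ∫((25 - t)/(t**2 + 4*t - 5)) dt + ∫((-4*t**2 - 16*t + 60)/(t**3 + t**2 - 25*t - 25)) dt + ∫(-3*sin(3*t)) dt.
Step 2. Decompose ∫((25 - t)/(t**2 + 4*t - 5)) dt by partial fractions, (25 - t)/(t**2 + 4*t - 5) = -5/(t + 5) + 4/(t - 1): now ∫((-4*t**2 - 16*t + 60)/(t**3 + t**2 - 25*t - 25)) dt + ∫(4/(t - 1)) dt + ∫(-5/(t + 5)) dt + ∫(-3*sin(3*t)) dt.
Step 3. Evaluate the standard form [assuming t > -5]: now -5*log(t + 5) + ∫((-4*t**2 - 16*t + 60)/(t**3 + t**2 - 25*t - 25)) dt + ∫(4/(t - 1)) dt + ∫(-3*sin(3*t)) dt.
Step 4. Evaluate the standard form [assuming t > 1]: now 4*log(t - 1) - 5*log(t + 5) + ∫((-4*t**2 - 16*t + 60)/(t**3 + t**2 - 25*t - 25)) dt + ∫(-3*sin(3*t)) dt.
Step 5. Decompose ∫((-4*t**2 - 16*t + 60)/(t**3 + t**2 - 25*t - 25)) dt by partial fractions, (-4*t**2 - 16*t + 60)/(t**3 + t**2 - 25*t - 25) = 1/(t + 5) - 3/(t + 1) - 2/(t - 5): now 4*log(t - 1) - 5*log(t + 5) + ∫(-2/(t - 5)) dt + ∫(-3/(t + 1)) dt + ∫(1/(t + 5)) dt + ∫(-3*sin(3*t)) dt.
Step 6. Evaluate the standard form [assuming t > -1]: now 4*log(t - 1) - 3*log(t + 1) - 5*log(t + 5) + ∫(-2/(t - 5)) dt + ∫(1/(t + 5)) dt + ∫(-3*sin(3*t)) dt.
Step 7. Evaluate the standard form [assuming t > 5]: now -2*log(t - 5) + 4*log(t - 1) - 3*log(t + 1) - 5*log(t + 5) + ∫(1/(t + 5)) dt + ∫(-3*sin(3*t)) dt.
Step 8. Evaluate the standard form [assuming t > -5]: now -2*log(t - 5) + 4*log(t - 1) - 3*log(t + 1) - 4*log(t + 5) + ∫(-3*sin(3*t)) dt.
Step 9. Evaluate the standard form: now -2*log(t - 5) + 4*log(t - 1) - 3*log(t + 1) - 4*log(t + 5) + cos(3*t).
Answer: -2*log(t - 5) + 4*log(t - 1) - 3*log(t + 1) - 4*log(t + 5) + cos(3*t).


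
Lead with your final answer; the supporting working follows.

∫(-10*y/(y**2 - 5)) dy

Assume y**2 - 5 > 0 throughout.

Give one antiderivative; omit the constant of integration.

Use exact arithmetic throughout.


The answer is -5*log(y**2 - 5).
Step 1. Substitute u = y**2 - 5, turning ∫(-10*y/(y**2 - 5)) dy into ∫(-5/u) du: now ∫(-5/u) du.
Step 2. Evaluate the standard form [assuming u > 0]: now -5*log(u).
Step 3. Substitute back u = y**2 - 5: now -5*log(y**2 - 5).
Answer: -5*log(y**2 - 5).


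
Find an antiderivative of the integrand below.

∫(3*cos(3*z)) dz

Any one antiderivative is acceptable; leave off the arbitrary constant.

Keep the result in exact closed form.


Answer: sin(3*z).


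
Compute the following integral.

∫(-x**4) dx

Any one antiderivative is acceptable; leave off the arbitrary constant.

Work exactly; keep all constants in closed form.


Answer: -x**5/5.


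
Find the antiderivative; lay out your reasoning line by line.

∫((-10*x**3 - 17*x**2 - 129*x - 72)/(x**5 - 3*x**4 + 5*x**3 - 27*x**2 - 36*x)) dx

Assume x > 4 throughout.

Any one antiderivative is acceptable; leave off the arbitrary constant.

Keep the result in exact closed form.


Step 1. Decompose ∫((-10*x**3 - 17*x**2 - 129*x - 72)/(x**5 - 3*x**4 + 5*x**3 - 27*x**2 - 36*x)) dx by partial fractions, (-10*x**3 - 17*x**2 - 129*x - 72)/(x**5 - 3*x**4 + 5*x**3 - 27*x**2 - 36*x) = 3/(x**2 + 9) + 1/(x + 1) - 3/(x - 4) + 2/x: now ∫(2/x) dx + ∫(-3/(x - 4)) dx + ∫(1/(x + 1)) dx + ∫(3/(x**2 + 9)) dx.
Step 2. Evaluate the standard form [assuming x > -1]: now log(x + 1) + ∫(2/x) dx + ∫(-3/(x - 4)) dx + ∫(3/(x**2 + 9)) dx.
Step 3. Evaluate the standard form [assuming x > 4]: now -3*log(x - 4) + log(x + 1) + ∫(2/x) dx + ∫(3/(x**2 + 9)) dx.
Step 4. Evaluate the standard form [assuming x > 0]: now 2*log(x) - 3*log(x - 4) + log(x + 1) + ∫(3/(x**2 + 9)) dx.
Step 5. Evaluate the standard form: now 2*log(x) - 3*log(x - 4) + log(x + 1) + atan(x/3).
Answer: 2*log(x) - 3*log(x - 4) + log(x + 1) + atan(x/3).


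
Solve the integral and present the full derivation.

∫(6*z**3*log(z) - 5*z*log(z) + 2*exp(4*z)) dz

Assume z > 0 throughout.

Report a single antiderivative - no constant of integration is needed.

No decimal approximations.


Step 1. Rewrite: now ∫(-5*z*log(z)) dz + ∫(6*z**3*log(z)) dz + ∫(2*exp(4*z)) dz.
Step 2. Integrate ∫(-5*z*log(z)) dz by parts with u = log(z), dv = (-5*z) dz, so v = -5*z**2/2 [assuming z > 0]: now -5*z**2*log(z)/2 + ∫(5*z/2) dz + ∫(6*z**3*log(z)) dz + ∫(2*exp(4*z)) dz.
Step 3. Evaluate the standard form: now -5*z**2*log(z)/2 + 5*z**2/4 + ∫(6*z**3*log(z)) dz + ∫(2*exp(4*z)) dz.
Step 4. Evaluate the standard form: now -5*z**2*log(z)/2 + 5*z**2/4 + exp(4*z)/2 + ∫(6*z**3*log(z)) dz.
Step 5. Integrate ∫(6*z**3*log(z)) dz by parts with u = log(z), dv = (6*z**3) dz, so v = 3*z**4/2 [assuming z > 0]: now 3*z**4*log(z)/2 - 5*z**2*log(z)/2 + 5*z**2/4 + exp(4*z)/2 + ∫(-3*z**3/2) dz.
Step 6. Evaluate the standard form: now 3*z**4*log(z)/2 - 3*z**4/8 - 5*z**2*log(z)/2 + 5*z**2/4 + exp(4*z)/2.
Answer: 3*z**4*log(z)/2 - 3*z**4/8 - 5*z**2*log(z)/2 + 5*z**2/4 + exp(4*z)/2.


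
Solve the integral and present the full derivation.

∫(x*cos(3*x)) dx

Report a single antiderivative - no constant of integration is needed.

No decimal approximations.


Step 1. Integrate ∫(x*cos(3*x)) dx by parts with u = x, dv = (cos(3*x)) dx, so v = sin(3*x)/3: now x*sin(3*x)/3 + ∫(-sin(3*x)/3) dx.
Step 2. Evaluate the standard form: now x*sin(3*x)/3 + cos(3*x)/9.
Answer: x*sin(3*x)/3 + cos(3*x)/9.


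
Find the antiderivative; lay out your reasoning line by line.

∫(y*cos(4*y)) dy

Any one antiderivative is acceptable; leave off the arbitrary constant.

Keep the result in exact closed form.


Step 1. Integrate ∫(y*cos(4*y)) dy by parts with u = y, dv = (cos(4*y)) dy, so v = sin(4*y)/4: now y*sin(4*y)/4 + ∫(-sin(4*y)/4) dy.
Step 2. Evaluate the standard form: now y*sin(4*y)/4 + cos(4*y)/16.
Answer: y*sin(4*y)/4 + cos(4*y)/16.


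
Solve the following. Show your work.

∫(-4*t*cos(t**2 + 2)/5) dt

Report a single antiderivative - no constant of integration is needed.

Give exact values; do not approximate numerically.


Step 1. Substitute u = t**2 + 2, turning ∫(-4*t*cos(t**2 + 2)/5) dt into ∫(-2*cos(u)/5) du: now ∫(-2*cos(u)/5) du.
Step 2. Evaluate the standard form: now -2*sin(u)/5.
Step 3. Substitute back u = t**2 + 2: now -2*sin(t**2 + 2)/5.
Answer: -2*sin(t**2 + 2)/5.


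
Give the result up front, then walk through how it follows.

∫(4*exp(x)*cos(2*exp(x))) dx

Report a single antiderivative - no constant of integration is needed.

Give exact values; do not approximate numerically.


The answer is 2*sin(2*exp(x)).
Step 1. Substitute u = exp(x), turning ∫(4*exp(x)*cos(2*exp(x))) dx into ∫(4*cos(2*u)) du: now ∫(4*cos(2*u)) du.
Step 2. Evaluate the standard form: now 2*sin(2*u).
Step 3. Substitute back u = exp(x): now 2*sin(2*exp(x)).
Answer: 2*sin(2*exp(x)).


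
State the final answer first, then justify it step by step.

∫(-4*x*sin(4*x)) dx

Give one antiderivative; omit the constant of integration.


The answer is x*cos(4*x) - sin(4*x)/4.
Step 1. Integrate ∫(-4*x*sin(4*x)) dx by parts with u = x, dv = (-4*sin(4*x)) dx, so v = cos(4*x): now x*cos(4*x) + ∫(-cos(4*x)) dx.
Step 2. Evaluate the standard form: now x*cos(4*x) - sin(4*x)/4.
Answer: x*cos(4*x) - sin(4*x)/4.


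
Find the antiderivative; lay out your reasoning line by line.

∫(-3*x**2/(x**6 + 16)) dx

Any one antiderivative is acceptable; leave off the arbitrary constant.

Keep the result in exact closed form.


Step 1. Substitute u = x**3, turning ∫(-3*x**2/(x**6 + 16)) dx into ∫(-1/(u**2 + 16)) du: now ∫(-1/(u**2 + 16)) du.
Step 2. Evaluate the standard form: now -atan(u/4)/4.
Step 3. Substitute back u = x**3: now -atan(x**3/4)/4.
Answer: -atan(x**3/4)/4.


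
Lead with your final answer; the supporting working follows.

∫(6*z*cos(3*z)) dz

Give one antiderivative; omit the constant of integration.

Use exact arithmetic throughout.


The answer is 2*z*sin(3*z) + 2*cos(3*z)/3.
Step 1. Integrate ∫(6*z*cos(3*z)) dz by parts with u = z, dv = (6*cos(3*z)) dz, so v = 2*sin(3*z): now 2*z*sin(3*z) + ∫(-2*sin(3*z)) dz.
Step 2. Evaluate the standard form: now 2*z*sin(3*z) + 2*cos(3*z)/3.
Answer: 2*z*sin(3*z) + 2*cos(3*z)/3.


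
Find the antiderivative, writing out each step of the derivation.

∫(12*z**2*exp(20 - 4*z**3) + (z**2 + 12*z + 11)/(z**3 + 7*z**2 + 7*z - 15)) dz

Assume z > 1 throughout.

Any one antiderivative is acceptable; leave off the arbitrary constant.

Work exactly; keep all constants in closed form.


Step 1. Rewrite: now ∫(12*z**2*exp(20 - 4*z**3)) dz + ∫((z**2 + 12*z + 11)/(z**3 + 7*z**2 + 7*z - 15)) dz.
Step 2. Substitute u = z**3 - 5, turning ∫(12*z**2*exp(20 - 4*z**3)) dz into ∫(4*exp(-4*u)) du: now ∫((z**2 + 12*z + 11)/(z**3 + 7*z**2 + 7*z - 15)) dz + ∫(4*exp(-4*u)) du.
Step 3. Evaluate the standard form: now ∫((z**2 + 12*z + 11)/(z**3 + 7*z**2 + 7*z - 15)) dz - exp(-4*u).
Step 4. Substitute back u = z**3 - 5: now -exp(20 - 4*z**3) + ∫((z**2 + 12*z + 11)/(z**3 + 7*z**2 + 7*z - 15)) dz.
Step 5. Decompose ∫((z**2 + 12*z + 11)/(z**3 + 7*z**2 + 7*z - 15)) dz by partial fractions, (z**2 + 12*z + 11)/(z**3 + 7*z**2 + 7*z - 15) = -2/(z + 5) + 2/(z + 3) + 1/(z - 1): now -exp(20 - 4*z**3) + ∫(1/(z - 1)) dz + ∫(2/(z + 3)) dz + ∫(-2/(z + 5)) dz.
Step 6. Evaluate the standard form [assuming z > -3]: now -exp(20 - 4*z**3) + 2*log(z + 3) + ∫(1/(z - 1)) dz + ∫(-2/(z + 5)) dz.
Step 7. Evaluate the standard form [assuming z > -5]: now -exp(20 - 4*z**3) + 2*log(z + 3) - 2*log(z + 5) + ∫(1/(z - 1)) dz.
Step 8. Evaluate the standard form [assuming z > 1]: now -exp(20 - 4*z**3) + log(z - 1) + 2*log(z + 3) - 2*log(z + 5).
Answer: -exp(20 - 4*z**3) + log(z - 1) + 2*log(z + 3) - 2*log(z + 5).


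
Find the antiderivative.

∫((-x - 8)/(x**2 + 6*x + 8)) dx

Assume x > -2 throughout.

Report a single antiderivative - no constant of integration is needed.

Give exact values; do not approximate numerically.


Answer: -3*log(x + 2) + 2*log(x + 4).


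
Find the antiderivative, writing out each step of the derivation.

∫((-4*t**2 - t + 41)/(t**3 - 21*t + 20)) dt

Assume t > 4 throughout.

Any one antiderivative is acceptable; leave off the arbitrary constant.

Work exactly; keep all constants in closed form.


Step 1. Decompose ∫((-4*t**2 - t + 41)/(t**3 - 21*t + 20)) dt by partial fractions, (-4*t**2 - t + 41)/(t**3 - 21*t + 20) = -1/(t + 5) - 2/(t - 1) - 1/(t - 4): now ∫(-1/(t - 4)) dt + ∫(-2/(t - 1)) dt + ∫(-1/(t + 5)) dt.
Step 2. Evaluate the standard form [assuming t > 1]: now -2*log(t - 1) + ∫(-1/(t - 4)) dt + ∫(-1/(t + 5)) dt.
Step 3. Evaluate the standard form [assuming t > 4]: now -log(t - 4) - 2*log(t - 1) + ∫(-1/(t + 5)) dt.
Step 4. Evaluate the standard form [assuming t > -5]: now -log(t - 4) - 2*log(t - 1) - log(t + 5).
Answer: -log(t - 4) - 2*log(t - 1) - log(t + 5).


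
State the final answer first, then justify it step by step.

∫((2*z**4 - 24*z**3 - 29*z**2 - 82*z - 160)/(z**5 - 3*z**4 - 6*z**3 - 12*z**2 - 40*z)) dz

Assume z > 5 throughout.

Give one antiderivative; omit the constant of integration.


The answer is 4*log(z) - 3*log(z - 5) + log(z + 2) - atan(z/2)/2.
Step 1. Decompose ∫((2*z**4 - 24*z**3 - 29*z**2 - 82*z - 160)/(z**5 - 3*z**4 - 6*z**3 - 12*z**2 - 40*z)) dz by partial fractions, (2*z**4 - 24*z**3 - 29*z**2 - 82*z - 160)/(z**5 - 3*z**4 - 6*z**3 - 12*z**2 - 40*z) = -1/(z**2 + 4) + 1/(z + 2) - 3/(z - 5) + 4/z: now ∫(4/z) dz + ∫(-3/(z - 5)) dz + ∫(1/(z + 2)) dz + ∫(-1/(z**2 + 4)) dz.
Step 2. Evaluate the standard form [assuming z > 5]: now -3*log(z - 5) + ∫(4/z) dz + ∫(1/(z + 2)) dz + ∫(-1/(z**2 + 4)) dz.
Step 3. Evaluate the standard form [assuming z > 0]: now 4*log(z) - 3*log(z - 5) + ∫(1/(z + 2)) dz + ∫(-1/(z**2 + 4)) dz.
Step 4. Evaluate the standard form [assuming z > -2]: now 4*log(z) - 3*log(z - 5) + log(z + 2) + ∫(-1/(z**2 + 4)) dz.
Step 5. Evaluate the standard form: now 4*log(z) - 3*log(z - 5) + log(z + 2) - atan(z/2)/2.
Answer: 4*log(z) - 3*log(z - 5) + log(z + 2) - atan(z/2)/2.


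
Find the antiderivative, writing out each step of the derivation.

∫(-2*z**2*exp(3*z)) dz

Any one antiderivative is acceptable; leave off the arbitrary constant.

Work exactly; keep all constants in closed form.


Step 1. Integrate ∫(-2*z**2*exp(3*z)) dz by parts with u = z**2, dv = (-2*exp(3*z)) dz, so v = -2*exp(3*z)/3: now -2*z**2*exp(3*z)/3 + ∫(4*z*exp(3*z)/3) dz.
Step 2. Integrate ∫(4*z*exp(3*z)/3) dz by parts with u = z, dv = (4*exp(3*z)/3) dz, so v = 4*exp(3*z)/9: now -2*z**2*exp(3*z)/3 + 4*z*exp(3*z)/9 + ∫(-4*exp(3*z)/9) dz.
Step 3. Evaluate the standard form: now -2*z**2*exp(3*z)/3 + 4*z*exp(3*z)/9 - 4*exp(3*z)/27.
Answer: -2*z**2*exp(3*z)/3 + 4*z*exp(3*z)/9 - 4*exp(3*z)/27.


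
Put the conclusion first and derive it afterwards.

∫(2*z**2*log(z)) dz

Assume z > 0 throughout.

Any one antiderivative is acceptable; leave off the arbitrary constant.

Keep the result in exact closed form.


The answer is 2*z**3*log(z)/3 - 2*z**3/9.
Step 1. Integrate ∫(2*z**2*log(z)) dz by parts with u = log(z), dv = (2*z**2) dz, so v = 2*z**3/3 [assuming z > 0]: now 2*z**3*log(z)/3 + ∫(-2*z**2/3) dz.
Step 2. Evaluate the standard form: now 2*z**3*log(z)/3 - 2*z**3/9.
Answer: 2*z**3*log(z)/3 - 2*z**3/9.


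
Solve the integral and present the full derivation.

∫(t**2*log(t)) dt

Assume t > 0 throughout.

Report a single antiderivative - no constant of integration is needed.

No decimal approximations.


Step 1. Integrate ∫(t**2*log(t)) dt by parts with u = log(t), dv = (t**2) dt, so v = t**3/3 [assuming t > 0]: now t**3*log(t)/3 + ∫(-t**2/3) dt.
Step 2. Evaluate the standard form: now t**3*log(t)/3 - t**3/9.
Answer: t**3*log(t)/3 - t**3/9.


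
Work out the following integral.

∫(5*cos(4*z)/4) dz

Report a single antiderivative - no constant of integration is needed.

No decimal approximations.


Answer: 5*sin(4*z)/16.


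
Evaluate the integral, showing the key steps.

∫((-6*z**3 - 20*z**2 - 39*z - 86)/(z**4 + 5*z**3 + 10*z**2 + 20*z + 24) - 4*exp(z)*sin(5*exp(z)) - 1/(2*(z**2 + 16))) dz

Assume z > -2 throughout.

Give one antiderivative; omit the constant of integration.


Step 1. Rewrite: now ∫((-6*z**3 - 20*z**2 - 39*z - 86)/(z**4 + 5*z**3 + 10*z**2 + 20*z + 24)) dz + ∫(-4*exp(z)*sin(5*exp(z))) dz + ∫(-1/(2*(z**2 + 16))) dz.
Step 2. Decompose ∫((-6*z**3 - 20*z**2 - 39*z - 86)/(z**4 + 5*z**3 + 10*z**2 + 20*z + 24)) dz by partial fractions, (-6*z**3 - 20*z**2 - 39*z - 86)/(z**4 + 5*z**3 + 10*z**2 + 20*z + 24) = -3/(z**2 + 4) - 1/(z + 3) - 5/(z + 2): now ∫(-4*exp(z)*sin(5*exp(z))) dz + ∫(-5/(z + 2)) dz + ∫(-1/(z + 3)) dz + ∫(-3/(z**2 + 4)) dz + ∫(-1/(2*(z**2 + 16))) dz.
Step 3. Evaluate the standard form [assuming z > -2]: now -5*log(z + 2) + ∫(-4*exp(z)*sin(5*exp(z))) dz + ∫(-1/(z + 3)) dz + ∫(-3/(z**2 + 4)) dz + ∫(-1/(2*(z**2 + 16))) dz.
Step 4. Evaluate the standard form [assuming z > -3]: now -5*log(z + 2) - log(z + 3) + ∫(-4*exp(z)*sin(5*exp(z))) dz + ∫(-3/(z**2 + 4)) dz + ∫(-1/(2*(z**2 + 16))) dz.
Step 5. Evaluate the standard form: now -5*log(z + 2) - log(z + 3) - 3*atan(z/2)/2 + ∫(-4*exp(z)*sin(5*exp(z))) dz + ∫(-1/(2*(z**2 + 16))) dz.
Step 6. Evaluate the standard form: now -5*log(z + 2) - log(z + 3) - atan(z/4)/8 - 3*atan(z/2)/2 + ∫(-4*exp(z)*sin(5*exp(z))) dz.
Step 7. Substitute u = exp(z), turning ∫(-4*exp(z)*sin(5*exp(z))) dz into ∫(-4*sin(5*u)) du: now -5*log(z + 2) - log(z + 3) - atan(z/4)/8 - 3*atan(z/2)/2 + ∫(-4*sin(5*u)) du.
Step 8. Evaluate the standard form: now -5*log(z + 2) - log(z + 3) + 4*cos(5*u)/5 - atan(z/4)/8 - 3*atan(z/2)/2.
Step 9. Substitute back u = exp(z): now -5*log(z + 2) - log(z + 3) + 4*cos(5*exp(z))/5 - atan(z/4)/8 - 3*atan(z/2)/2.
Answer: -5*log(z + 2) - log(z + 3) + 4*cos(5*exp(z))/5 - atan(z/4)/8 - 3*atan(z/2)/2.


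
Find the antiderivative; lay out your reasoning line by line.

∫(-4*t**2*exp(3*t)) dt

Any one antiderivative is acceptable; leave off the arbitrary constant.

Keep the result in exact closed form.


Step 1. Integrate ∫(-4*t**2*exp(3*t)) dt by parts with u = t**2, dv = (-4*exp(3*t)) dt, so v = -4*exp(3*t)/3: now -4*t**2*exp(3*t)/3 + ∫(8*t*exp(3*t)/3) dt.
Step 2. Integrate ∫(8*t*exp(3*t)/3) dt by parts with u = t, dv = (8*exp(3*t)/3) dt, so v = 8*exp(3*t)/9: now -4*t**2*exp(3*t)/3 + 8*t*exp(3*t)/9 + ∫(-8*exp(3*t)/9) dt.
Step 3. Evaluate the standard form: now -4*t**2*exp(3*t)/3 + 8*t*exp(3*t)/9 - 8*exp(3*t)/27.
Answer: -4*t**2*exp(3*t)/3 + 8*t*exp(3*t)/9 - 8*exp(3*t)/27.


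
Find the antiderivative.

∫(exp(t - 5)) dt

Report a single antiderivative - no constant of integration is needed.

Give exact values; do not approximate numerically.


Answer: exp(t - 5).


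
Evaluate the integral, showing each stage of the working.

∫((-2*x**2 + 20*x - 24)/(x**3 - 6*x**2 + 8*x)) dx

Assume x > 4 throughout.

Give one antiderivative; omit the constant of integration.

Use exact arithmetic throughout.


Step 1. Decompose ∫((-2*x**2 + 20*x - 24)/(x**3 - 6*x**2 + 8*x)) dx by partial fractions, (-2*x**2 + 20*x - 24)/(x**3 - 6*x**2 + 8*x) = -2/(x - 2) + 3/(x - 4) - 3/x: now ∫(-3/x) dx + ∫(3/(x - 4)) dx + ∫(-2/(x - 2)) dx.
Step 2. Evaluate the standard form [assuming x > 2]: now -2*log(x - 2) + ∫(-3/x) dx + ∫(3/(x - 4)) dx.
Step 3. Evaluate the standard form [assuming x > 4]: now 3*log(x - 4) - 2*log(x - 2) + ∫(-3/x) dx.
Step 4. Evaluate the standard form [assuming x > 0]: now -3*log(x) + 3*log(x - 4) - 2*log(x - 2).
Answer: -3*log(x) + 3*log(x - 4) - 2*log(x - 2).


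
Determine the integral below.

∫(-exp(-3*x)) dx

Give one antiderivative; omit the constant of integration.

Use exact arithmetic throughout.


Answer: exp(-3*x)/3.


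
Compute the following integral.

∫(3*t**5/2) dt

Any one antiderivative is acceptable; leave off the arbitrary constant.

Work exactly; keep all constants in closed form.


Answer: t**6/4.


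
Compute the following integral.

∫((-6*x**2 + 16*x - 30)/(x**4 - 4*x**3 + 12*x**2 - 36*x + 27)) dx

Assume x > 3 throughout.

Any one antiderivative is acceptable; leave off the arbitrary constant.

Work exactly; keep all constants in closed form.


Answer: -log(x - 3) + log(x - 1) - 4*atan(x/3)/3.


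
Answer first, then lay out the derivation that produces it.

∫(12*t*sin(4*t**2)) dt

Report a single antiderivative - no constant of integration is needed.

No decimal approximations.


The answer is -3*cos(4*t**2)/2.
Step 1. Substitute u = t**2, turning ∫(12*t*sin(4*t**2)) dt into ∫(6*sin(4*u)) du: now ∫(6*sin(4*u)) du.
Step 2. Evaluate the standard form: now -3*cos(4*u)/2.
Step 3. Substitute back u = t**2: now -3*cos(4*t**2)/2.
Answer: -3*cos(4*t**2)/2.


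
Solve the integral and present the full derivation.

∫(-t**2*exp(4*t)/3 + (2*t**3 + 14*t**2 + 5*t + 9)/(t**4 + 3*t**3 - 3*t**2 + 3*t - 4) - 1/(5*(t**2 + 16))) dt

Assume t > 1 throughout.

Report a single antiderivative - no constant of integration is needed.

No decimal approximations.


Step 1. Rewrite: now ∫(-t**2*exp(4*t)/3) dt + ∫((2*t**3 + 14*t**2 + 5*t + 9)/(t**4 + 3*t**3 - 3*t**2 + 3*t - 4)) dt + ∫(-1/(5*(t**2 + 16))) dt.
Step 2. Integrate ∫(-t**2*exp(4*t)/3) dt by parts with u = t**2, dv = (-exp(4*t)/3) dt, so v = -exp(4*t)/12: now -t**2*exp(4*t)/12 + ∫(t*exp(4*t)/6) dt + ∫((2*t**3 + 14*t**2 + 5*t + 9)/(t**4 + 3*t**3 - 3*t**2 + 3*t - 4)) dt + ∫(-1/(5*(t**2 + 16))) dt.
Step 3. Integrate ∫(t*exp(4*t)/6) dt by parts with u = t, dv = (exp(4*t)/6) dt, so v = exp(4*t)/24: now -t**2*exp(4*t)/12 + t*exp(4*t)/24 + ∫((2*t**3 + 14*t**2 + 5*t + 9)/(t**4 + 3*t**3 - 3*t**2 + 3*t - 4)) dt + ∫(-1/(5*(t**2 + 16))) dt + ∫(-exp(4*t)/24) dt.
Step 4. Evaluate the standard form: now -t**2*exp(4*t)/12 + t*exp(4*t)/24 - exp(4*t)/96 + ∫((2*t**3 + 14*t**2 + 5*t + 9)/(t**4 + 3*t**3 - 3*t**2 + 3*t - 4)) dt + ∫(-1/(5*(t**2 + 16))) dt.
Step 5. Evaluate the standard form: now -t**2*exp(4*t)/12 + t*exp(4*t)/24 - exp(4*t)/96 - atan(t/4)/20 + ∫((2*t**3 + 14*t**2 + 5*t + 9)/(t**4 + 3*t**3 - 3*t**2 + 3*t - 4)) dt.
Step 6. Decompose ∫((2*t**3 + 14*t**2 + 5*t + 9)/(t**4 + 3*t**3 - 3*t**2 + 3*t - 4)) dt by partial fractions, (2*t**3 + 14*t**2 + 5*t + 9)/(t**4 + 3*t**3 - 3*t**2 + 3*t - 4) = 1/(t**2 + 1) - 1/(t + 4) + 3/(t - 1): now -t**2*exp(4*t)/12 + t*exp(4*t)/24 - exp(4*t)/96 - atan(t/4)/20 + ∫(3/(t - 1)) dt + ∫(-1/(t + 4)) dt + ∫(1/(t**2 + 1)) dt.
Step 7. Evaluate the standard form [assuming t > -4]: now -t**2*exp(4*t)/12 + t*exp(4*t)/24 - exp(4*t)/96 - log(t + 4) - atan(t/4)/20 + ∫(3/(t - 1)) dt + ∫(1/(t**2 + 1)) dt.
Step 8. Evaluate the standard form [assuming t > 1]: now -t**2*exp(4*t)/12 + t*exp(4*t)/24 - exp(4*t)/96 + 3*log(t - 1) - log(t + 4) - atan(t/4)/20 + ∫(1/(t**2 + 1)) dt.
Step 9. Evaluate the standard form: now -t**2*exp(4*t)/12 + t*exp(4*t)/24 - exp(4*t)/96 + 3*log(t - 1) - log(t + 4) - atan(t/4)/20 + atan(t).
Answer: -t**2*exp(4*t)/12 + t*exp(4*t)/24 - exp(4*t)/96 + 3*log(t - 1) - log(t + 4) - atan(t/4)/20 + atan(t).
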